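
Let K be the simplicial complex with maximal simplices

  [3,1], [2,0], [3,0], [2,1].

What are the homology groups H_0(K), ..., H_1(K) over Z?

H_0 = Z,  H_1 = Z.

K has 4 vertices, 4 edges.
rank ∂_0 = 0, rank ∂_1 = 3 ⇒ b_0 = 4 − 0 − 3 = 1; all invariant factors of ∂_1 are 1 so no torsion. So H_0 = Z.
rank ∂_1 = 3, rank ∂_2 = 0 ⇒ b_1 = 4 − 3 − 0 = 1. So H_1 = Z.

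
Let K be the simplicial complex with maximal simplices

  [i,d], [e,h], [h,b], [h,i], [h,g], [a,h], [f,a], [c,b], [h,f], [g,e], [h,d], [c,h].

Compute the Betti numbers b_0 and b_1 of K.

b_0 = 1, b_1 = 4.

Fix the vertex order a < b < c < d < e < f < g < h < i and write every simplex with vertices in increasing order. Then dim K = 1 and the simplices of K are:

  0-simplices (9): a, b, c, d, e, f, g, h, i
  1-simplices (12): af, ah, bc, bh, ch, dh, di, eg, eh, fh, gh, hi

giving chain groups C_0 ≅ Z^9, C_1 ≅ Z^12.

The boundary map ∂_1: C_1 → C_0 sends each edge [p,q] (with p < q) to q − p. For instance
  ∂bh = h − b.
The resulting 9×12 matrix has rank 8, and its Smith normal form has invariant factors (1,1,1,1,1,1,1,1).

From H_k ≅ ker(∂_k) / im(∂_{k+1}) we obtain:

  H_0: rank C_0 − rank ∂_1 = 9 − 8 = 1, and the invariant factors of ∂_1 are all 1, so H_0 ≅ Z.
  H_1: rank ker ∂_1 − rank ∂_2 = (12 − 8) − 0 = 4, and there is no ∂_2, so H_1 ≅ Z^4.

Hence the Betti numbers are b_0 = 1, b_1 = 4.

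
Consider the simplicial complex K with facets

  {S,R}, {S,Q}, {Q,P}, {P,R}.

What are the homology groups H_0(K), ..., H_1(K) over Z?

Fix the vertex order P < Q < R < S and write every simplex with vertices in increasing order. Then dim K = 1 and the simplices of K are:

  0-simplices (4): P, Q, R, S
  1-simplices (4): PQ, PR, QS, RS

so the chain groups are C_0 ≅ Z^4, C_1 ≅ Z^4.

∂_1: C_1 → C_0 sends each edge [p,q] (with p < q) to q − p. For instance
  ∂PR = R − P.
As a 4×4 matrix over Z this has rank 3, with invariant factors (1,1,1).

Reading off H_k = ker ∂_k / im ∂_{k+1}:

  H_0: rank C_0 − rank ∂_1 = 4 − 3 = 1, and the invariant factors of ∂_1 are all 1, so H_0 = Z.
  H_1: rank ker ∂_1 − rank ∂_2 = (4 − 3) − 0 = 1, and there is no ∂_2, so H_1 = Z.

As a check, the Euler characteristic is 4 − 4 = 0, which agrees with 1 − 1 = 0.
(K is a triangulation of the circle S^1.)

H_0 = Z,  H_1 = Z.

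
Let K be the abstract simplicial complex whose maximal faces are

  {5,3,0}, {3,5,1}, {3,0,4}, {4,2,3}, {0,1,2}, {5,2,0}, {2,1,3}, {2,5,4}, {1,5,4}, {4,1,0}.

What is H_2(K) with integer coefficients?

Order the vertices as 0 < 1 < 2 < 3 < 4 < 5. Listing each simplex with vertices in this order, K has dimension 2 with simplices:

  0-simplices (6): [0], [1], [2], [3], [4], [5]
  1-simplices (15): [0,1], [0,2], [0,3], [0,4], [0,5], [1,2], [1,3], [1,4], [1,5], [2,3], [2,4], [2,5], [3,4], [3,5], [4,5]
  2-simplices (10): [0,1,2], [0,1,4], [0,2,5], [0,3,4], [0,3,5], [1,2,3], [1,3,5], [1,4,5], [2,3,4], [2,4,5]

Hence C_0 ≅ Z^6, C_1 ≅ Z^15, C_2 ≅ Z^10.

Boundary ∂_1: C_1 → C_0 is given by ∂[p,q] = [q] − [p].
The resulting 6×15 matrix has rank 5, and its Smith normal form has invariant factors (1,1,1,1,1).

Boundary ∂_2: C_2 → C_1 acts by ∂[p,q,r] = [q,r] − [p,r] + [p,q]. For instance
  ∂[0,2,5] = [2,5] − [0,5] + [0,2],
  ∂[0,3,4] = [3,4] − [0,4] + [0,3].
As a 15×10 matrix over Z this has rank 10, with invariant factors (1,1,1,1,1,1,1,1,1,2).

Reading off H_k = ker ∂_k / im ∂_{k+1}:

  H_2: rank ker ∂_2 − rank ∂_3 = (10 − 10) − 0 = 0, and there is no ∂_3, so H_2 = 0.

H_2 = 0.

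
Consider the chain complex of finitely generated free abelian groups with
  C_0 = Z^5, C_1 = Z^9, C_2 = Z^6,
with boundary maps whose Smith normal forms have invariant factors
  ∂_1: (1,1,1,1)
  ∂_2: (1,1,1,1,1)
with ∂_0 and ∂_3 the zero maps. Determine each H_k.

H_0: b_0 = 5 − 0 − 4 = 1; torsion from ∂_1 factors > 1: none. So H_0 = Z.
H_1: b_1 = 9 − 4 − 5 = 0; torsion from ∂_2 factors > 1: none. So H_1 = 0.
H_2: b_2 = 6 − 5 − 0 = 1; torsion from ∂_3 factors > 1: none. So H_2 = Z.

H_0 = Z,  H_1 = 0,  H_2 = Z.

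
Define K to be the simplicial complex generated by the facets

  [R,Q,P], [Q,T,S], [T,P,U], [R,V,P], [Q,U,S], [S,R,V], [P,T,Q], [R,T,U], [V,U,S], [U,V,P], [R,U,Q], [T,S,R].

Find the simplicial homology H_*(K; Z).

H_0 ≅ Z,  H_1 ≅ Z/2,  H_2 = 0.

Fix the vertex order P < Q < R < S < T < U < V and write every simplex with vertices in increasing order. Then dim K = 2 and the simplices of K are:

  0-simplices (7): P, Q, R, S, T, U, V
  1-simplices (18): PQ, PR, PT, PU, PV, QR, QS, QT, QU, RS, RT, RU, RV, ST, SU, SV, TU, UV
  2-simplices (12): PQR, PQT, PRV, PTU, PUV, QRU, QST, QSU, RST, RSV, RTU, SUV

Hence C_0 ≅ Z^7, C_1 ≅ Z^18, C_2 ≅ Z^12.

∂_1: C_1 → C_0 is given by ∂[p,q] = [q] − [p]. For instance
  ∂RT = T − R.
The 7×18 boundary matrix has rank 6 and Smith normal form diag(1,1,1,1,1,1).

Boundary ∂_2: C_2 → C_1 sends each 2-simplex [p,q,r] to [q,r] − [p,r] + [p,q]. For instance
  ∂RSV = SV − RV + RS,
  ∂RST = ST − RT + RS.
The resulting 18×12 matrix has rank 12, and its Smith normal form has invariant factors (1,1,1,1,1,1,1,1,1,1,1,2).

Computing H_k = (kernel of ∂_k) / (image of ∂_{k+1}):

  H_0: rank C_0 − rank ∂_1 = 7 − 6 = 1, and the invariant factors of ∂_1 are all 1, so H_0 ≅ Z.
  H_1: rank ker ∂_1 − rank ∂_2 = (18 − 6) − 12 = 0, and ∂_2 has invariant factor 2 > 1, so H_1 ≅ Z/2.
  H_2: rank ker ∂_2 − rank ∂_3 = (12 − 12) − 0 = 0, and there is no ∂_3, so H_2 ≅ 0.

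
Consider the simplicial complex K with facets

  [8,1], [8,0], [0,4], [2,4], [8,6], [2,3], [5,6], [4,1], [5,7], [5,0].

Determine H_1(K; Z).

We work with the vertex ordering 0 < 1 < 2 < 3 < 4 < 5 < 6 < 7 < 8. The simplices of K, each written with vertices in increasing order, are:

  0-simplices (9): [0], [1], [2], [3], [4], [5], [6], [7], [8]
  1-simplices (10): [0,4], [0,5], [0,8], [1,4], [1,8], [2,3], [2,4], [5,6], [5,7], [6,8]

so the chain groups are C_0 ≅ Z^9, C_1 ≅ Z^10.

The boundary map ∂_1: C_1 → C_0 sends each edge [p,q] (with p < q) to q − p. For instance
  ∂[0,5] = [5] − [0].
This gives a 9×10 integer matrix of rank 8; reducing to Smith normal form yields diagonal entries (1,1,1,1,1,1,1,1).

Now H_k = ker ∂_k / im ∂_{k+1}, so:

  H_1: rank ker ∂_1 − rank ∂_2 = (10 − 8) − 0 = 2, and there is no ∂_2, so H_1 ≅ Z^2.

H_1 = Z^2.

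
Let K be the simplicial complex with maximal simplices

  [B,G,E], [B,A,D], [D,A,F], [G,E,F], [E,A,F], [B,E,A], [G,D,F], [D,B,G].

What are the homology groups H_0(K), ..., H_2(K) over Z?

H_0 ≅ Z,  H_1 = 0,  H_2 ≅ Z.

We work with the vertex ordering A < B < D < E < F < G. The simplices of K, each written with vertices in increasing order, are:

  0-simplices (6): A, B, D, E, F, G
  1-simplices (12): AB, AD, AE, AF, BD, BE, BG, DF, DG, EF, EG, FG
  2-simplices (8): ABD, ABE, ADF, AEF, BDG, BEG, DFG, EFG

Hence C_0 ≅ Z^6, C_1 ≅ Z^12, C_2 ≅ Z^8.

Boundary ∂_1: C_1 → C_0 sends each edge [p,q] (with p < q) to q − p. For instance
  ∂AD = D − A.
The resulting 6×12 matrix has rank 5, and its Smith normal form has invariant factors (1,1,1,1,1).

The boundary map ∂_2: C_2 → C_1 sends each 2-simplex [p,q,r] to [q,r] − [p,r] + [p,q]. For instance
  ∂DFG = FG − DG + DF,
  ∂BEG = EG − BG + BE.
This gives a 12×8 integer matrix of rank 7; reducing to Smith normal form yields diagonal entries (1,1,1,1,1,1,1).

Reading off H_k = ker ∂_k / im ∂_{k+1}:

  H_0: rank C_0 − rank ∂_1 = 6 − 5 = 1, and the invariant factors of ∂_1 are all 1, so H_0 ≅ Z.
  H_1: rank ker ∂_1 − rank ∂_2 = (12 − 5) − 7 = 0, and the invariant factors of ∂_2 are all 1, so H_1 ≅ 0.
  H_2: rank ker ∂_2 − rank ∂_3 = (8 − 7) − 0 = 1, and there is no ∂_3, so H_2 ≅ Z.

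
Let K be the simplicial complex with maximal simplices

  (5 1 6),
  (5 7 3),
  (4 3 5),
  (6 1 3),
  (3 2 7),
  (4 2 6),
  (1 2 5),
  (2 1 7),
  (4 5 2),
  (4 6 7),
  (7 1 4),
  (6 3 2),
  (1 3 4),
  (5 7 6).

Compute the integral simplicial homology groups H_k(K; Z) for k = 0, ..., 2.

H_0 ≅ Z,  H_1 ≅ Z^2,  H_2 ≅ Z.

Take the total order 1 < 2 < 3 < 4 < 5 < 6 < 7 on the vertex set. Then K (dimension 2) consists of the simplices:

  0-simplices (7): [1], [2], [3], [4], [5], [6], [7]
  1-simplices (21): [1,2], [1,3], [1,4], [1,5], [1,6], [1,7], [2,3], [2,4], [2,5], [2,6], [2,7], [3,4], [3,5], [3,6], [3,7], [4,5], [4,6], [4,7], [5,6], [5,7], [6,7]
  2-simplices (14): [1,2,5], [1,2,7], [1,3,4], [1,3,6], [1,4,7], [1,5,6], [2,3,6], [2,3,7], [2,4,5], [2,4,6], [3,4,5], [3,5,7], [4,6,7], [5,6,7]

giving chain groups C_0 ≅ Z^7, C_1 ≅ Z^21, C_2 ≅ Z^14.

∂_1: C_1 → C_0 is given by ∂[p,q] = [q] − [p]. For instance
  ∂[1,3] = [3] − [1].
The resulting 7×21 matrix has rank 6, and its Smith normal form has invariant factors (1,1,1,1,1,1).

∂_2: C_2 → C_1 maps a triangle to the signed sum of its edges. For instance
  ∂[2,3,7] = [3,7] − [2,7] + [2,3],
  ∂[1,3,6] = [3,6] − [1,6] + [1,3].
The 21×14 boundary matrix has rank 13 and Smith normal form diag(1,1,1,1,1,1,1,1,1,1,1,1,1).

Computing H_k = (kernel of ∂_k) / (image of ∂_{k+1}):

  H_0: rank C_0 − rank ∂_1 = 7 − 6 = 1, and the invariant factors of ∂_1 are all 1, so H_0 ≅ Z.
  H_1: rank ker ∂_1 − rank ∂_2 = (21 − 6) − 13 = 2, and the invariant factors of ∂_2 are all 1, so H_1 ≅ Z^2.
  H_2: rank ker ∂_2 − rank ∂_3 = (14 − 13) − 0 = 1, and there is no ∂_3, so H_2 ≅ Z.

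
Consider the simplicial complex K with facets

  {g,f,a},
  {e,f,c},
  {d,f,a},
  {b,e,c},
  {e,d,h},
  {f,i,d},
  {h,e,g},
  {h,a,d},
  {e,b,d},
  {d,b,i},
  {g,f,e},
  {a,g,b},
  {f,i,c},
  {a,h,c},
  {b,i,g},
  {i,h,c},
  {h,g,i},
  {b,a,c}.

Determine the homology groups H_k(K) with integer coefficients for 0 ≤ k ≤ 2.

We work with the vertex ordering a < b < c < d < e < f < g < h < i. The simplices of K, each written with vertices in increasing order, are:

  0-simplices (9): a, b, c, d, e, f, g, h, i
  1-simplices (27): ab, ac, ad, af, ag, ah, bc, bd, be, bg, bi, ce, cf, ch, ci, de, df, dh, di, ef, eg, eh, fg, fi, gh, gi, hi
  2-simplices (18): abc, abg, ach, adf, adh, afg, bce, bde, bdi, bgi, cef, cfi, chi, deh, dfi, efg, egh, ghi

Hence C_0 ≅ Z^9, C_1 ≅ Z^27, C_2 ≅ Z^18.

The boundary map ∂_1: C_1 → C_0 maps an edge to its endpoints' difference, ∂[p,q] = q − p. For instance
  ∂bc = c − b.
The 9×27 boundary matrix has rank 8 and Smith normal form diag(1,1,1,1,1,1,1,1).

The boundary map ∂_2: C_2 → C_1 maps a triangle to the signed sum of its edges. For instance
  ∂bce = ce − be + bc,
  ∂abg = bg − ag + ab.
The 27×18 boundary matrix has rank 17 and Smith normal form diag(1,1,1,1,1,1,1,1,1,1,1,1,1,1,1,1,1).

From H_k ≅ ker(∂_k) / im(∂_{k+1}) we obtain:

  H_0: rank C_0 − rank ∂_1 = 9 − 8 = 1, and the invariant factors of ∂_1 are all 1, so H_0 ≅ Z.
  H_1: rank ker ∂_1 − rank ∂_2 = (27 − 8) − 17 = 2, and the invariant factors of ∂_2 are all 1, so H_1 ≅ Z^2.
  H_2: rank ker ∂_2 − rank ∂_3 = (18 − 17) − 0 = 1, and there is no ∂_3, so H_2 ≅ Z.

H_0 = Z,  H_1 = Z^2,  H_2 = Z.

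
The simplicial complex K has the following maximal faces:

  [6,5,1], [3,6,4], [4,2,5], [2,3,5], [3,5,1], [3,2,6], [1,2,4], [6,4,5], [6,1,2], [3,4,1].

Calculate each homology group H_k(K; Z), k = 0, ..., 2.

K has 6 vertices, 15 edges, 10 triangles.
rank ∂_0 = 0, rank ∂_1 = 5 ⇒ b_0 = 6 − 0 − 5 = 1; all invariant factors of ∂_1 are 1 so no torsion. So H_0 = Z.
rank ∂_1 = 5, rank ∂_2 = 10 ⇒ b_1 = 15 − 5 − 10 = 0; ∂_2 has invariant factor(s) [2] giving torsion. So H_1 = Z/2Z.
rank ∂_2 = 10, rank ∂_3 = 0 ⇒ b_2 = 10 − 10 − 0 = 0. So H_2 = 0.

H_0 = Z,  H_1 = Z/2Z,  H_2 = 0.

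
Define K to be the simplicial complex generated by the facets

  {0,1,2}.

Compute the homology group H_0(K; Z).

H_0 = Z.

We work with the vertex ordering 0 < 1 < 2. The simplices of K, each written with vertices in increasing order, are:

  0-simplices (3): [0], [1], [2]
  1-simplices (3): [0,1], [0,2], [1,2]
  2-simplices (1): [0,1,2]

Hence C_0 ≅ Z^3, C_1 ≅ Z^3, C_2 ≅ Z^1.

∂_1: C_1 → C_0 maps an edge to its endpoints' difference, ∂[p,q] = q − p. For instance
  ∂[1,2] = [2] − [1].
The 3×3 boundary matrix has rank 2 and Smith normal form diag(1,1).

∂_2: C_2 → C_1 acts by ∂[p,q,r] = [q,r] − [p,r] + [p,q]. For instance
  ∂[0,1,2] = [1,2] − [0,2] + [0,1].
The resulting 3×1 matrix has rank 1, and its Smith normal form has invariant factors (1).

Computing H_k = (kernel of ∂_k) / (image of ∂_{k+1}):

  H_0: rank C_0 − rank ∂_1 = 3 − 2 = 1, and the invariant factors of ∂_1 are all 1, so H_0 ≅ Z.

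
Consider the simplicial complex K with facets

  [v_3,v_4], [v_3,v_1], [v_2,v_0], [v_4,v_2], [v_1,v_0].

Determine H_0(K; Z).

H_0 ≅ Z.

Fix the vertex order v_0 < v_1 < v_2 < v_3 < v_4 and write every simplex with vertices in increasing order. Then dim K = 1 and the simplices of K are:

  0-simplices (5): [v_0], [v_1], [v_2], [v_3], [v_4]
  1-simplices (5): [v_0,v_1], [v_0,v_2], [v_1,v_3], [v_2,v_4], [v_3,v_4]

so the chain groups are C_0 ≅ Z^5, C_1 ≅ Z^5.

The boundary map ∂_1: C_1 → C_0 maps an edge to its endpoints' difference, ∂[p,q] = q − p.
The resulting 5×5 matrix has rank 4, and its Smith normal form has invariant factors (1,1,1,1).

Computing H_k = (kernel of ∂_k) / (image of ∂_{k+1}):

  H_0: rank C_0 − rank ∂_1 = 5 − 4 = 1, and the invariant factors of ∂_1 are all 1, so H_0 ≅ Z.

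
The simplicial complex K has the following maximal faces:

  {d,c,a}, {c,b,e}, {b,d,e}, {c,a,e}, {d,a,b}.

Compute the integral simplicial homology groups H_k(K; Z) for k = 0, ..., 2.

H_0 = Z,  H_1 = Z,  H_2 = 0.

We work with the vertex ordering a < b < c < d < e. The simplices of K, each written with vertices in increasing order, are:

  0-simplices (5): a, b, c, d, e
  1-simplices (10): ab, ac, ad, ae, bc, bd, be, cd, ce, de
  2-simplices (5): abd, acd, ace, bce, bde

so the chain groups are C_0 ≅ Z^5, C_1 ≅ Z^10, C_2 ≅ Z^5.

Boundary ∂_1: C_1 → C_0 sends each edge [p,q] (with p < q) to q − p.
The resulting 5×10 matrix has rank 4, and its Smith normal form has invariant factors (1,1,1,1).

∂_2: C_2 → C_1 sends each 2-simplex [p,q,r] to [q,r] − [p,r] + [p,q]. For instance
  ∂bce = ce − be + bc,
  ∂acd = cd − ad + ac.
As a 10×5 matrix over Z this has rank 5, with invariant factors (1,1,1,1,1).

Computing H_k = (kernel of ∂_k) / (image of ∂_{k+1}):

  H_0: rank C_0 − rank ∂_1 = 5 − 4 = 1, and the invariant factors of ∂_1 are all 1, so H_0 ≅ Z.
  H_1: rank ker ∂_1 − rank ∂_2 = (10 − 4) − 5 = 1, and the invariant factors of ∂_2 are all 1, so H_1 ≅ Z.
  H_2: rank ker ∂_2 − rank ∂_3 = (5 − 5) − 0 = 0, and there is no ∂_3, so H_2 ≅ 0.

As a check, the Euler characteristic is 5 − 10 + 5 = 0, which agrees with 1 − 1 + 0 = 0.
(K is a triangulation of the Möbius band.)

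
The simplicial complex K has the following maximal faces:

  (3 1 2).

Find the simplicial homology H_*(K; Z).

Take the total order 1 < 2 < 3 on the vertex set. Then K (dimension 2) consists of the simplices:

  0-simplices (3): [1], [2], [3]
  1-simplices (3): [1,2], [1,3], [2,3]
  2-simplices (1): [1,2,3]

giving chain groups C_0 ≅ Z^3, C_1 ≅ Z^3, C_2 ≅ Z^1.

Boundary ∂_1: C_1 → C_0 maps an edge to its endpoints' difference, ∂[p,q] = q − p.
The resulting 3×3 matrix has rank 2, and its Smith normal form has invariant factors (1,1).

Boundary ∂_2: C_2 → C_1 sends each 2-simplex [p,q,r] to [q,r] − [p,r] + [p,q]. For instance
  ∂[1,2,3] = [2,3] − [1,3] + [1,2].
The resulting 3×1 matrix has rank 1, and its Smith normal form has invariant factors (1).

Computing H_k = (kernel of ∂_k) / (image of ∂_{k+1}):

  H_0: rank C_0 − rank ∂_1 = 3 − 2 = 1, and the invariant factors of ∂_1 are all 1, so H_0 = Z.
  H_1: rank ker ∂_1 − rank ∂_2 = (3 − 2) − 1 = 0, and the invariant factors of ∂_2 are all 1, so H_1 = 0.
  H_2: rank ker ∂_2 − rank ∂_3 = (1 − 1) − 0 = 0, and there is no ∂_3, so H_2 = 0.

As a check, the Euler characteristic is 3 − 3 + 1 = 1, which agrees with 1 − 0 + 0 = 1.

H_0 ≅ Z,  H_1 = 0,  H_2 = 0.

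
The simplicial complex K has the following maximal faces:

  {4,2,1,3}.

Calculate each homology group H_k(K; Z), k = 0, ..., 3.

H_0 = Z,  H_1 = 0,  H_2 = 0,  H_3 = 0.

Take the total order 1 < 2 < 3 < 4 on the vertex set. Then K (dimension 3) consists of the simplices:

  0-simplices (4): [1], [2], [3], [4]
  1-simplices (6): [1,2], [1,3], [1,4], [2,3], [2,4], [3,4]
  2-simplices (4): [1,2,3], [1,2,4], [1,3,4], [2,3,4]
  3-simplices (1): [1,2,3,4]

so the chain groups are C_0 ≅ Z^4, C_1 ≅ Z^6, C_2 ≅ Z^4, C_3 ≅ Z^1.

The boundary map ∂_1: C_1 → C_0 sends each edge [p,q] (with p < q) to q − p.
This gives a 4×6 integer matrix of rank 3; reducing to Smith normal form yields diagonal entries (1,1,1).

∂_2: C_2 → C_1 acts by ∂[p,q,r] = [q,r] − [p,r] + [p,q]. For instance
  ∂[1,3,4] = [3,4] − [1,4] + [1,3],
  ∂[2,3,4] = [3,4] − [2,4] + [2,3].
As a 6×4 matrix over Z this has rank 3, with invariant factors (1,1,1).

Boundary ∂_3: C_3 → C_2 sends each 3-simplex σ to the alternating sum Σ_i (−1)^i (σ with its i-th vertex removed). For instance
  ∂[1,2,3,4] = [2,3,4] − [1,3,4] + [1,2,4] − [1,2,3].
As a 4×1 matrix over Z this has rank 1, with invariant factors (1).

Reading off H_k = ker ∂_k / im ∂_{k+1}:

  H_0: rank C_0 − rank ∂_1 = 4 − 3 = 1, and the invariant factors of ∂_1 are all 1, so H_0 ≅ Z.
  H_1: rank ker ∂_1 − rank ∂_2 = (6 − 3) − 3 = 0, and the invariant factors of ∂_2 are all 1, so H_1 ≅ 0.
  H_2: rank ker ∂_2 − rank ∂_3 = (4 − 3) − 1 = 0, and the invariant factors of ∂_3 are all 1, so H_2 ≅ 0.
  H_3: rank ker ∂_3 − rank ∂_4 = (1 − 1) − 0 = 0, and there is no ∂_4, so H_3 ≅ 0.

As a check, the Euler characteristic is 4 − 6 + 4 − 1 = 1, which agrees with 1 − 0 + 0 − 0 = 1.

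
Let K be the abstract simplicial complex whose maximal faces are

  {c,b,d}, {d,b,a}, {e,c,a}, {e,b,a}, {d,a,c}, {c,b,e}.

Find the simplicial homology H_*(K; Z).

Take the total order a < b < c < d < e on the vertex set. Then K (dimension 2) consists of the simplices:

  0-simplices (5): a, b, c, d, e
  1-simplices (9): ab, ac, ad, ae, bc, bd, be, cd, ce
  2-simplices (6): abd, abe, acd, ace, bcd, bce

giving chain groups C_0 ≅ Z^5, C_1 ≅ Z^9, C_2 ≅ Z^6.

The boundary map ∂_1: C_1 → C_0 maps an edge to its endpoints' difference, ∂[p,q] = q − p.
This gives a 5×9 integer matrix of rank 4; reducing to Smith normal form yields diagonal entries (1,1,1,1).

Boundary ∂_2: C_2 → C_1 sends each 2-simplex [p,q,r] to [q,r] − [p,r] + [p,q]. For instance
  ∂bcd = cd − bd + bc,
  ∂abd = bd − ad + ab.
The resulting 9×6 matrix has rank 5, and its Smith normal form has invariant factors (1,1,1,1,1).

From H_k ≅ ker(∂_k) / im(∂_{k+1}) we obtain:

  H_0: rank C_0 − rank ∂_1 = 5 − 4 = 1, and the invariant factors of ∂_1 are all 1, so H_0 = Z.
  H_1: rank ker ∂_1 − rank ∂_2 = (9 − 4) − 5 = 0, and the invariant factors of ∂_2 are all 1, so H_1 = 0.
  H_2: rank ker ∂_2 − rank ∂_3 = (6 − 5) − 0 = 1, and there is no ∂_3, so H_2 = Z.

As a check, the Euler characteristic is 5 − 9 + 6 = 2, which agrees with 1 − 0 + 1 = 2.
(K is a triangulation of the 2-sphere S^2.)

H_0 = Z,  H_1 = 0,  H_2 = Z.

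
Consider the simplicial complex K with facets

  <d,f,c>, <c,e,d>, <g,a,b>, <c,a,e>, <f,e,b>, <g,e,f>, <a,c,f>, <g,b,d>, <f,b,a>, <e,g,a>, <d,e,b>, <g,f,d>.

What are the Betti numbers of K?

b_0 = 1, b_1 = 0, b_2 = 0.

Order the vertices as a < b < c < d < e < f < g. Listing each simplex with vertices in this order, K has dimension 2 with simplices:

  0-simplices (7): a, b, c, d, e, f, g
  1-simplices (18): ab, ac, ae, af, ag, bd, be, bf, bg, cd, ce, cf, de, df, dg, ef, eg, fg
  2-simplices (12): abf, abg, ace, acf, aeg, bde, bdg, bef, cde, cdf, dfg, efg

Hence C_0 ≅ Z^7, C_1 ≅ Z^18, C_2 ≅ Z^12.

∂_1: C_1 → C_0 maps an edge to its endpoints' difference, ∂[p,q] = q − p. For instance
  ∂bf = f − b.
This gives a 7×18 integer matrix of rank 6; reducing to Smith normal form yields diagonal entries (1,1,1,1,1,1).

Boundary ∂_2: C_2 → C_1 maps a triangle to the signed sum of its edges. For instance
  ∂abg = bg − ag + ab,
  ∂dfg = fg − dg + df.
The resulting 18×12 matrix has rank 12, and its Smith normal form has invariant factors (1,1,1,1,1,1,1,1,1,1,1,2).

Now H_k = ker ∂_k / im ∂_{k+1}, so:

  H_0: rank C_0 − rank ∂_1 = 7 − 6 = 1, and the invariant factors of ∂_1 are all 1, so H_0 = Z.
  H_1: rank ker ∂_1 − rank ∂_2 = (18 − 6) − 12 = 0, and ∂_2 has invariant factor 2 > 1, so H_1 = Z/2Z.
  H_2: rank ker ∂_2 − rank ∂_3 = (12 − 12) − 0 = 0, and there is no ∂_3, so H_2 = 0.

Hence the Betti numbers are b_0 = 1, b_1 = 0, b_2 = 0.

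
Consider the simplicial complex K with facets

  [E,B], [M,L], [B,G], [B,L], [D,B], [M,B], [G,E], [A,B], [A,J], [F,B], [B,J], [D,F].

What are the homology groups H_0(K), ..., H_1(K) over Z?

H_0 ≅ Z,  H_1 ≅ Z^4.

Order the vertices as A < B < D < E < F < G < J < L < M. Listing each simplex with vertices in this order, K has dimension 1 with simplices:

  0-simplices (9): A, B, D, E, F, G, J, L, M
  1-simplices (12): AB, AJ, BD, BE, BF, BG, BJ, BL, BM, DF, EG, LM

giving chain groups C_0 ≅ Z^9, C_1 ≅ Z^12.

The boundary map ∂_1: C_1 → C_0 sends each edge [p,q] (with p < q) to q − p.
The resulting 9×12 matrix has rank 8, and its Smith normal form has invariant factors (1,1,1,1,1,1,1,1).

From H_k ≅ ker(∂_k) / im(∂_{k+1}) we obtain:

  H_0: rank C_0 − rank ∂_1 = 9 − 8 = 1, and the invariant factors of ∂_1 are all 1, so H_0 ≅ Z.
  H_1: rank ker ∂_1 − rank ∂_2 = (12 − 8) − 0 = 4, and there is no ∂_2, so H_1 ≅ Z^4.

As a check, the Euler characteristic is 9 − 12 = -3, which agrees with 1 − 4 = -3.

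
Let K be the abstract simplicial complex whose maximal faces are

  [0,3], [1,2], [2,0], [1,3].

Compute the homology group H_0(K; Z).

We work with the vertex ordering 0 < 1 < 2 < 3. The simplices of K, each written with vertices in increasing order, are:

  0-simplices (4): [0], [1], [2], [3]
  1-simplices (4): [0,2], [0,3], [1,2], [1,3]

Hence C_0 ≅ Z^4, C_1 ≅ Z^4.

The boundary map ∂_1: C_1 → C_0 maps an edge to its endpoints' difference, ∂[p,q] = q − p.
The resulting 4×4 matrix has rank 3, and its Smith normal form has invariant factors (1,1,1).

Now H_k = ker ∂_k / im ∂_{k+1}, so:

  H_0: rank C_0 − rank ∂_1 = 4 − 3 = 1, and the invariant factors of ∂_1 are all 1, so H_0 = Z.

(K is a triangulation of the circle S^1.)

H_0 = Z.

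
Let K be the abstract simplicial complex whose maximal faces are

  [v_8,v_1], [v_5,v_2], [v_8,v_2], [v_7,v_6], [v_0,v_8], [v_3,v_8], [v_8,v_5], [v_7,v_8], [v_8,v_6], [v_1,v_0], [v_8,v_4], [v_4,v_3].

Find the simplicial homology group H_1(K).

H_1 = Z^4.

Take the total order v_0 < v_1 < v_2 < v_3 < v_4 < v_5 < v_6 < v_7 < v_8 on the vertex set. Then K (dimension 1) consists of the simplices:

  0-simplices (9): [v_0], [v_1], [v_2], [v_3], [v_4], [v_5], [v_6], [v_7], [v_8]
  1-simplices (12): [v_0,v_1], [v_0,v_8], [v_1,v_8], [v_2,v_5], [v_2,v_8], [v_3,v_4], [v_3,v_8], [v_4,v_8], [v_5,v_8], [v_6,v_7], [v_6,v_8], [v_7,v_8]

Hence C_0 ≅ Z^9, C_1 ≅ Z^12.

∂_1: C_1 → C_0 sends each edge [p,q] (with p < q) to q − p.
The 9×12 boundary matrix has rank 8 and Smith normal form diag(1,1,1,1,1,1,1,1).

From H_k ≅ ker(∂_k) / im(∂_{k+1}) we obtain:

  H_1: rank ker ∂_1 − rank ∂_2 = (12 − 8) − 0 = 4, and there is no ∂_2, so H_1 ≅ Z^4.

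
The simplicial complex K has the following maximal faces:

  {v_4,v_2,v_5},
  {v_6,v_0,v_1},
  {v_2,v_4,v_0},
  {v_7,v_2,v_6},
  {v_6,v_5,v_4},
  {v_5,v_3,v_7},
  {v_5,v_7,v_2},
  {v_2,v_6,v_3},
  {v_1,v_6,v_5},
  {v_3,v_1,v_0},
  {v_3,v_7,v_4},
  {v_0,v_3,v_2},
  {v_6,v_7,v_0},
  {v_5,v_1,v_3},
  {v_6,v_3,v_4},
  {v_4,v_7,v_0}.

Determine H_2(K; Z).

We work with the vertex ordering v_0 < v_1 < v_2 < v_3 < v_4 < v_5 < v_6 < v_7. The simplices of K, each written with vertices in increasing order, are:

  0-simplices (8): [v_0], [v_1], [v_2], [v_3], [v_4], [v_5], [v_6], [v_7]
  1-simplices (24): (24 of them)
  2-simplices (16): (16 of them)

so the chain groups are C_0 ≅ Z^8, C_1 ≅ Z^24, C_2 ≅ Z^16.

Boundary ∂_1: C_1 → C_0 maps an edge to its endpoints' difference, ∂[p,q] = q − p. For instance
  ∂[v_2,v_7] = [v_7] − [v_2].
The resulting 8×24 matrix has rank 7, and its Smith normal form has invariant factors (1,1,1,1,1,1,1).

Boundary ∂_2: C_2 → C_1 maps a triangle to the signed sum of its edges. For instance
  ∂[v_2,v_3,v_6] = [v_3,v_6] − [v_2,v_6] + [v_2,v_3],
  ∂[v_2,v_5,v_7] = [v_5,v_7] − [v_2,v_7] + [v_2,v_5].
The 24×16 boundary matrix has rank 15 and Smith normal form diag(1,1,1,1,1,1,1,1,1,1,1,1,1,1,1).

Reading off H_k = ker ∂_k / im ∂_{k+1}:

  H_2: rank ker ∂_2 − rank ∂_3 = (16 − 15) − 0 = 1, and there is no ∂_3, so H_2 = Z.

H_2 ≅ Z.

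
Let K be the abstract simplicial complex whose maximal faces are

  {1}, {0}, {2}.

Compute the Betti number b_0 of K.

K has 3 vertices.
rank ∂_0 = 0, rank ∂_1 = 0 ⇒ b_0 = 3 − 0 − 0 = 3. So H_0 ≅ Z^3.

b_0 = 3.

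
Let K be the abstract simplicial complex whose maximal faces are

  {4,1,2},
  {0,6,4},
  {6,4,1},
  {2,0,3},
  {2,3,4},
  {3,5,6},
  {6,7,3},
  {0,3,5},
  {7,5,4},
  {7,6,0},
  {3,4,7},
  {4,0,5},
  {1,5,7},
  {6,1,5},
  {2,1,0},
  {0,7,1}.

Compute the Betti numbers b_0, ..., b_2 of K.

b_0 = 1, b_1 = 2, b_2 = 1.

We work with the vertex ordering 0 < 1 < 2 < 3 < 4 < 5 < 6 < 7. The simplices of K, each written with vertices in increasing order, are:

  0-simplices (8): [0], [1], [2], [3], [4], [5], [6], [7]
  1-simplices (24): (24 of them)
  2-simplices (16): [0,1,2], [0,1,7], [0,2,3], [0,3,5], [0,4,5], [0,4,6], [0,6,7], [1,2,4], [1,4,6], [1,5,6], [1,5,7], [2,3,4], [3,4,7], [3,5,6], [3,6,7], [4,5,7]

so the chain groups are C_0 ≅ Z^8, C_1 ≅ Z^24, C_2 ≅ Z^16.

∂_1: C_1 → C_0 is given by ∂[p,q] = [q] − [p].
As a 8×24 matrix over Z this has rank 7, with invariant factors (1,1,1,1,1,1,1).

The boundary map ∂_2: C_2 → C_1 acts by ∂[p,q,r] = [q,r] − [p,r] + [p,q]. For instance
  ∂[3,4,7] = [4,7] − [3,7] + [3,4],
  ∂[3,5,6] = [5,6] − [3,6] + [3,5].
The 24×16 boundary matrix has rank 15 and Smith normal form diag(1,1,1,1,1,1,1,1,1,1,1,1,1,1,1).

From H_k ≅ ker(∂_k) / im(∂_{k+1}) we obtain:

  H_0: rank C_0 − rank ∂_1 = 8 − 7 = 1, and the invariant factors of ∂_1 are all 1, so H_0 ≅ Z.
  H_1: rank ker ∂_1 − rank ∂_2 = (24 − 7) − 15 = 2, and the invariant factors of ∂_2 are all 1, so H_1 ≅ Z^2.
  H_2: rank ker ∂_2 − rank ∂_3 = (16 − 15) − 0 = 1, and there is no ∂_3, so H_2 ≅ Z.

Hence the Betti numbers are b_0 = 1, b_1 = 2, b_2 = 1.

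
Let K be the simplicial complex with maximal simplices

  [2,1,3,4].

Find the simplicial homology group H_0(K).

We work with the vertex ordering 1 < 2 < 3 < 4. The simplices of K, each written with vertices in increasing order, are:

  0-simplices (4): [1], [2], [3], [4]
  1-simplices (6): [1,2], [1,3], [1,4], [2,3], [2,4], [3,4]
  2-simplices (4): [1,2,3], [1,2,4], [1,3,4], [2,3,4]
  3-simplices (1): [1,2,3,4]

giving chain groups C_0 ≅ Z^4, C_1 ≅ Z^6, C_2 ≅ Z^4, C_3 ≅ Z^1.

The boundary map ∂_1: C_1 → C_0 is given by ∂[p,q] = [q] − [p]. For instance
  ∂[3,4] = [4] − [3].
The 4×6 boundary matrix has rank 3 and Smith normal form diag(1,1,1).

The boundary map ∂_2: C_2 → C_1 sends each 2-simplex [p,q,r] to [q,r] − [p,r] + [p,q]. For instance
  ∂[2,3,4] = [3,4] − [2,4] + [2,3],
  ∂[1,3,4] = [3,4] − [1,4] + [1,3].
As a 6×4 matrix over Z this has rank 3, with invariant factors (1,1,1).

The boundary map ∂_3: C_3 → C_2 sends each 3-simplex σ to the alternating sum Σ_i (−1)^i (σ with its i-th vertex removed). For instance
  ∂[1,2,3,4] = [2,3,4] − [1,3,4] + [1,2,4] − [1,2,3].
The resulting 4×1 matrix has rank 1, and its Smith normal form has invariant factors (1).

Reading off H_k = ker ∂_k / im ∂_{k+1}:

  H_0: rank C_0 − rank ∂_1 = 4 − 3 = 1, and the invariant factors of ∂_1 are all 1, so H_0 = Z.

H_0 = Z.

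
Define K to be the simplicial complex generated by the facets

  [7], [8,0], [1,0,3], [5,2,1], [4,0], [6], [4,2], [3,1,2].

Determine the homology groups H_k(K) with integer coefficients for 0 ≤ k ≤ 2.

H_0 = Z^3,  H_1 = Z,  H_2 = 0.

K has 9 vertices, 10 edges, 3 triangles.
rank ∂_0 = 0, rank ∂_1 = 6 ⇒ b_0 = 9 − 0 − 6 = 3; all invariant factors of ∂_1 are 1 so no torsion. So H_0 = Z^3.
rank ∂_1 = 6, rank ∂_2 = 3 ⇒ b_1 = 10 − 6 − 3 = 1; all invariant factors of ∂_2 are 1 so no torsion. So H_1 = Z.
rank ∂_2 = 3, rank ∂_3 = 0 ⇒ b_2 = 3 − 3 − 0 = 0. So H_2 = 0.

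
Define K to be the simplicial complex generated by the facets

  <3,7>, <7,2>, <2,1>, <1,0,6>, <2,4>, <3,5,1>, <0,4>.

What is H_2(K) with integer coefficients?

H_2 = 0.

Take the total order 0 < 1 < 2 < 3 < 4 < 5 < 6 < 7 on the vertex set. Then K (dimension 2) consists of the simplices:

  0-simplices (8): [0], [1], [2], [3], [4], [5], [6], [7]
  1-simplices (11): [0,1], [0,4], [0,6], [1,2], [1,3], [1,5], [1,6], [2,4], [2,7], [3,5], [3,7]
  2-simplices (2): [0,1,6], [1,3,5]

Hence C_0 ≅ Z^8, C_1 ≅ Z^11, C_2 ≅ Z^2.

Boundary ∂_1: C_1 → C_0 maps an edge to its endpoints' difference, ∂[p,q] = q − p. For instance
  ∂[2,7] = [7] − [2].
The 8×11 boundary matrix has rank 7 and Smith normal form diag(1,1,1,1,1,1,1).

The boundary map ∂_2: C_2 → C_1 sends each 2-simplex [p,q,r] to [q,r] − [p,r] + [p,q]. For instance
  ∂[0,1,6] = [1,6] − [0,6] + [0,1],
  ∂[1,3,5] = [3,5] − [1,5] + [1,3].
The resulting 11×2 matrix has rank 2, and its Smith normal form has invariant factors (1,1).

Reading off H_k = ker ∂_k / im ∂_{k+1}:

  H_2: rank ker ∂_2 − rank ∂_3 = (2 − 2) − 0 = 0, and there is no ∂_3, so H_2 ≅ 0.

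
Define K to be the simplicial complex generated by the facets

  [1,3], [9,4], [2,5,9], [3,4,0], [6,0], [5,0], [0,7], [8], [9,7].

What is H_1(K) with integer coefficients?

H_1 ≅ Z^2.

Fix the vertex order 0 < 1 < 2 < 3 < 4 < 5 < 6 < 7 < 8 < 9 and write every simplex with vertices in increasing order. Then dim K = 2 and the simplices of K are:

  0-simplices (10): [0], [1], [2], [3], [4], [5], [6], [7], [8], [9]
  1-simplices (12): [0,3], [0,4], [0,5], [0,6], [0,7], [1,3], [2,5], [2,9], [3,4], [4,9], [5,9], [7,9]
  2-simplices (2): [0,3,4], [2,5,9]

giving chain groups C_0 ≅ Z^10, C_1 ≅ Z^12, C_2 ≅ Z^2.

The boundary map ∂_1: C_1 → C_0 sends each edge [p,q] (with p < q) to q − p. For instance
  ∂[3,4] = [4] − [3].
As a 10×12 matrix over Z this has rank 8, with invariant factors (1,1,1,1,1,1,1,1).

The boundary map ∂_2: C_2 → C_1 maps a triangle to the signed sum of its edges. For instance
  ∂[2,5,9] = [5,9] − [2,9] + [2,5],
  ∂[0,3,4] = [3,4] − [0,4] + [0,3].
The 12×2 boundary matrix has rank 2 and Smith normal form diag(1,1).

Now H_k = ker ∂_k / im ∂_{k+1}, so:

  H_1: rank ker ∂_1 − rank ∂_2 = (12 − 8) − 2 = 2, and the invariant factors of ∂_2 are all 1, so H_1 ≅ Z^2.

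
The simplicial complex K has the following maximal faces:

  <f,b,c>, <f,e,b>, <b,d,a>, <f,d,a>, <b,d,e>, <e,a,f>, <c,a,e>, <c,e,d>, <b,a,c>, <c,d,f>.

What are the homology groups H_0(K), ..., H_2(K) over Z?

Order the vertices as a < b < c < d < e < f. Listing each simplex with vertices in this order, K has dimension 2 with simplices:

  0-simplices (6): a, b, c, d, e, f
  1-simplices (15): ab, ac, ad, ae, af, bc, bd, be, bf, cd, ce, cf, de, df, ef
  2-simplices (10): abc, abd, ace, adf, aef, bcf, bde, bef, cde, cdf

Hence C_0 ≅ Z^6, C_1 ≅ Z^15, C_2 ≅ Z^10.

The boundary map ∂_1: C_1 → C_0 maps an edge to its endpoints' difference, ∂[p,q] = q − p. For instance
  ∂ef = f − e.
As a 6×15 matrix over Z this has rank 5, with invariant factors (1,1,1,1,1).

Boundary ∂_2: C_2 → C_1 sends each 2-simplex [p,q,r] to [q,r] − [p,r] + [p,q]. For instance
  ∂bef = ef − bf + be,
  ∂aef = ef − af + ae.
The 15×10 boundary matrix has rank 10 and Smith normal form diag(1,1,1,1,1,1,1,1,1,2).

From H_k ≅ ker(∂_k) / im(∂_{k+1}) we obtain:

  H_0: rank C_0 − rank ∂_1 = 6 − 5 = 1, and the invariant factors of ∂_1 are all 1, so H_0 ≅ Z.
  H_1: rank ker ∂_1 − rank ∂_2 = (15 − 5) − 10 = 0, and ∂_2 has invariant factor 2 > 1, so H_1 ≅ Z_2.
  H_2: rank ker ∂_2 − rank ∂_3 = (10 − 10) − 0 = 0, and there is no ∂_3, so H_2 ≅ 0.

(K is a triangulation of the real projective plane RP^2.)

H_0 = Z,  H_1 = Z_2,  H_2 = 0.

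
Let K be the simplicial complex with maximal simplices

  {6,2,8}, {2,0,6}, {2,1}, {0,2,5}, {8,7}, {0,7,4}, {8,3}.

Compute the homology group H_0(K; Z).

Order the vertices as 0 < 1 < 2 < 3 < 4 < 5 < 6 < 7 < 8. Listing each simplex with vertices in this order, K has dimension 2 with simplices:

  0-simplices (9): [0], [1], [2], [3], [4], [5], [6], [7], [8]
  1-simplices (13): [0,2], [0,4], [0,5], [0,6], [0,7], [1,2], [2,5], [2,6], [2,8], [3,8], [4,7], [6,8], [7,8]
  2-simplices (4): [0,2,5], [0,2,6], [0,4,7], [2,6,8]

Hence C_0 ≅ Z^9, C_1 ≅ Z^13, C_2 ≅ Z^4.

∂_1: C_1 → C_0 is given by ∂[p,q] = [q] − [p]. For instance
  ∂[0,2] = [2] − [0].
This gives a 9×13 integer matrix of rank 8; reducing to Smith normal form yields diagonal entries (1,1,1,1,1,1,1,1).

Boundary ∂_2: C_2 → C_1 sends each 2-simplex [p,q,r] to [q,r] − [p,r] + [p,q]. For instance
  ∂[0,2,5] = [2,5] − [0,5] + [0,2],
  ∂[2,6,8] = [6,8] − [2,8] + [2,6].
The resulting 13×4 matrix has rank 4, and its Smith normal form has invariant factors (1,1,1,1).

From H_k ≅ ker(∂_k) / im(∂_{k+1}) we obtain:

  H_0: rank C_0 − rank ∂_1 = 9 − 8 = 1, and the invariant factors of ∂_1 are all 1, so H_0 = Z.

H_0 = Z.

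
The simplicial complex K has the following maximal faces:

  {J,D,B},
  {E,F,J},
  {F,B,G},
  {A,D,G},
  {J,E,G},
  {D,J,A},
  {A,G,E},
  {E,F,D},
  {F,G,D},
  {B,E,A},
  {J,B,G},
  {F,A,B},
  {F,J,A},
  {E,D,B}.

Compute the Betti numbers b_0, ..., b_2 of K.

b_0 = 1, b_1 = 2, b_2 = 1.

Take the total order A < B < D < E < F < G < J on the vertex set. Then K (dimension 2) consists of the simplices:

  0-simplices (7): A, B, D, E, F, G, J
  1-simplices (21): AB, AD, AE, AF, AG, AJ, BD, BE, BF, BG, BJ, DE, DF, DG, DJ, EF, EG, EJ, FG, FJ, GJ
  2-simplices (14): ABE, ABF, ADG, ADJ, AEG, AFJ, BDE, BDJ, BFG, BGJ, DEF, DFG, EFJ, EGJ

giving chain groups C_0 ≅ Z^7, C_1 ≅ Z^21, C_2 ≅ Z^14.

The boundary map ∂_1: C_1 → C_0 sends each edge [p,q] (with p < q) to q − p. For instance
  ∂BD = D − B.
This gives a 7×21 integer matrix of rank 6; reducing to Smith normal form yields diagonal entries (1,1,1,1,1,1).

The boundary map ∂_2: C_2 → C_1 sends each 2-simplex [p,q,r] to [q,r] − [p,r] + [p,q]. For instance
  ∂BFG = FG − BG + BF,
  ∂EGJ = GJ − EJ + EG.
As a 21×14 matrix over Z this has rank 13, with invariant factors (1,1,1,1,1,1,1,1,1,1,1,1,1).

Reading off H_k = ker ∂_k / im ∂_{k+1}:

  H_0: rank C_0 − rank ∂_1 = 7 − 6 = 1, and the invariant factors of ∂_1 are all 1, so H_0 = Z.
  H_1: rank ker ∂_1 − rank ∂_2 = (21 − 6) − 13 = 2, and the invariant factors of ∂_2 are all 1, so H_1 = Z^2.
  H_2: rank ker ∂_2 − rank ∂_3 = (14 − 13) − 0 = 1, and there is no ∂_3, so H_2 = Z.

Hence the Betti numbers are b_0 = 1, b_1 = 2, b_2 = 1.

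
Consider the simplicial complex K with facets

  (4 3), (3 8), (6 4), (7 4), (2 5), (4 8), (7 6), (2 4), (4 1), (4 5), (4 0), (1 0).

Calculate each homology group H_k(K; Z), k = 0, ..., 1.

H_0 = Z,  H_1 = Z^4.

We work with the vertex ordering 0 < 1 < 2 < 3 < 4 < 5 < 6 < 7 < 8. The simplices of K, each written with vertices in increasing order, are:

  0-simplices (9): [0], [1], [2], [3], [4], [5], [6], [7], [8]
  1-simplices (12): [0,1], [0,4], [1,4], [2,4], [2,5], [3,4], [3,8], [4,5], [4,6], [4,7], [4,8], [6,7]

giving chain groups C_0 ≅ Z^9, C_1 ≅ Z^12.

The boundary map ∂_1: C_1 → C_0 sends each edge [p,q] (with p < q) to q − p. For instance
  ∂[1,4] = [4] − [1].
The 9×12 boundary matrix has rank 8 and Smith normal form diag(1,1,1,1,1,1,1,1).

Now H_k = ker ∂_k / im ∂_{k+1}, so:

  H_0: rank C_0 − rank ∂_1 = 9 − 8 = 1, and the invariant factors of ∂_1 are all 1, so H_0 = Z.
  H_1: rank ker ∂_1 − rank ∂_2 = (12 − 8) − 0 = 4, and there is no ∂_2, so H_1 = Z^4.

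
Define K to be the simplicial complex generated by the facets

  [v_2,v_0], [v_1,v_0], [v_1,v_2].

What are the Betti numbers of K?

b_0 = 1, b_1 = 1.

Take the total order v_0 < v_1 < v_2 on the vertex set. Then K (dimension 1) consists of the simplices:

  0-simplices (3): [v_0], [v_1], [v_2]
  1-simplices (3): [v_0,v_1], [v_0,v_2], [v_1,v_2]

so the chain groups are C_0 ≅ Z^3, C_1 ≅ Z^3.

The boundary map ∂_1: C_1 → C_0 sends each edge [p,q] (with p < q) to q − p.
The resulting 3×3 matrix has rank 2, and its Smith normal form has invariant factors (1,1).

From H_k ≅ ker(∂_k) / im(∂_{k+1}) we obtain:

  H_0: rank C_0 − rank ∂_1 = 3 − 2 = 1, and the invariant factors of ∂_1 are all 1, so H_0 ≅ Z.
  H_1: rank ker ∂_1 − rank ∂_2 = (3 − 2) − 0 = 1, and there is no ∂_2, so H_1 ≅ Z.

As a check, the Euler characteristic is 3 − 3 = 0, which agrees with 1 − 1 = 0.
(K is a triangulation of the circle S^1.)

Hence the Betti numbers are b_0 = 1, b_1 = 1.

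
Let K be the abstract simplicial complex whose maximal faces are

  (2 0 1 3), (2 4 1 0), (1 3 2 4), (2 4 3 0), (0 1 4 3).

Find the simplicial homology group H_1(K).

Order the vertices as 0 < 1 < 2 < 3 < 4. Listing each simplex with vertices in this order, K has dimension 3 with simplices:

  0-simplices (5): [0], [1], [2], [3], [4]
  1-simplices (10): [0,1], [0,2], [0,3], [0,4], [1,2], [1,3], [1,4], [2,3], [2,4], [3,4]
  2-simplices (10): [0,1,2], [0,1,3], [0,1,4], [0,2,3], [0,2,4], [0,3,4], [1,2,3], [1,2,4], [1,3,4], [2,3,4]
  3-simplices (5): [0,1,2,3], [0,1,2,4], [0,1,3,4], [0,2,3,4], [1,2,3,4]

giving chain groups C_0 ≅ Z^5, C_1 ≅ Z^10, C_2 ≅ Z^10, C_3 ≅ Z^5.

The boundary map ∂_1: C_1 → C_0 sends each edge [p,q] (with p < q) to q − p. For instance
  ∂[0,3] = [3] − [0].
As a 5×10 matrix over Z this has rank 4, with invariant factors (1,1,1,1).

Boundary ∂_2: C_2 → C_1 sends each 2-simplex [p,q,r] to [q,r] − [p,r] + [p,q]. For instance
  ∂[1,2,3] = [2,3] − [1,3] + [1,2],
  ∂[0,2,3] = [2,3] − [0,3] + [0,2].
The 10×10 boundary matrix has rank 6 and Smith normal form diag(1,1,1,1,1,1).

Boundary ∂_3: C_3 → C_2 sends each 3-simplex σ to the alternating sum Σ_i (−1)^i (σ with its i-th vertex removed). For instance
  ∂[0,2,3,4] = [2,3,4] − [0,3,4] + [0,2,4] − [0,2,3],
  ∂[0,1,2,4] = [1,2,4] − [0,2,4] + [0,1,4] − [0,1,2].
As a 10×5 matrix over Z this has rank 4, with invariant factors (1,1,1,1).

Reading off H_k = ker ∂_k / im ∂_{k+1}:

  H_1: rank ker ∂_1 − rank ∂_2 = (10 − 4) − 6 = 0, and the invariant factors of ∂_2 are all 1, so H_1 ≅ 0.

H_1 ≅ 0.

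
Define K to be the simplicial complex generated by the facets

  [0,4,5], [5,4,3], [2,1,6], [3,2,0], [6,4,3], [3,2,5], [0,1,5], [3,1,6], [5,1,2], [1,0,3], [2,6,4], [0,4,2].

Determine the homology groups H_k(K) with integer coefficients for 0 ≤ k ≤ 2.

H_0 = Z,  H_1 = Z/2,  H_2 = 0.

We work with the vertex ordering 0 < 1 < 2 < 3 < 4 < 5 < 6. The simplices of K, each written with vertices in increasing order, are:

  0-simplices (7): [0], [1], [2], [3], [4], [5], [6]
  1-simplices (18): [0,1], [0,2], [0,3], [0,4], [0,5], [1,2], [1,3], [1,5], [1,6], [2,3], [2,4], [2,5], [2,6], [3,4], [3,5], [3,6], [4,5], [4,6]
  2-simplices (12): [0,1,3], [0,1,5], [0,2,3], [0,2,4], [0,4,5], [1,2,5], [1,2,6], [1,3,6], [2,3,5], [2,4,6], [3,4,5], [3,4,6]

Hence C_0 ≅ Z^7, C_1 ≅ Z^18, C_2 ≅ Z^12.

∂_1: C_1 → C_0 is given by ∂[p,q] = [q] − [p].
The 7×18 boundary matrix has rank 6 and Smith normal form diag(1,1,1,1,1,1).

Boundary ∂_2: C_2 → C_1 maps a triangle to the signed sum of its edges. For instance
  ∂[1,2,6] = [2,6] − [1,6] + [1,2],
  ∂[3,4,5] = [4,5] − [3,5] + [3,4].
As a 18×12 matrix over Z this has rank 12, with invariant factors (1,1,1,1,1,1,1,1,1,1,1,2).

Computing H_k = (kernel of ∂_k) / (image of ∂_{k+1}):

  H_0: rank C_0 − rank ∂_1 = 7 − 6 = 1, and the invariant factors of ∂_1 are all 1, so H_0 ≅ Z.
  H_1: rank ker ∂_1 − rank ∂_2 = (18 − 6) − 12 = 0, and ∂_2 has invariant factor 2 > 1, so H_1 ≅ Z/2.
  H_2: rank ker ∂_2 − rank ∂_3 = (12 − 12) − 0 = 0, and there is no ∂_3, so H_2 ≅ 0.

As a check, the Euler characteristic is 7 − 18 + 12 = 1, which agrees with 1 − 0 + 0 = 1.
(K is a triangulation of the real projective plane RP^2.)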